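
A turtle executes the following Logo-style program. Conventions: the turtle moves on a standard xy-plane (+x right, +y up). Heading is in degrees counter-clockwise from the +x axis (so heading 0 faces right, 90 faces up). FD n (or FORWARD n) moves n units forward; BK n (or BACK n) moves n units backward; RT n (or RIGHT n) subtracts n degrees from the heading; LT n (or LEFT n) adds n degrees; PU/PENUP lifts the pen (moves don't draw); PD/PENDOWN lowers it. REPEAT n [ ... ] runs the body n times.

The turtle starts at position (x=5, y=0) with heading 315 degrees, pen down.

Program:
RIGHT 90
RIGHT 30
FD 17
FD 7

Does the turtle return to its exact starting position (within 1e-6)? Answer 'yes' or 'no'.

Answer: no

Derivation:
Executing turtle program step by step:
Start: pos=(5,0), heading=315, pen down
RT 90: heading 315 -> 225
RT 30: heading 225 -> 195
FD 17: (5,0) -> (-11.421,-4.4) [heading=195, draw]
FD 7: (-11.421,-4.4) -> (-18.182,-6.212) [heading=195, draw]
Final: pos=(-18.182,-6.212), heading=195, 2 segment(s) drawn

Start position: (5, 0)
Final position: (-18.182, -6.212)
Distance = 24; >= 1e-6 -> NOT closed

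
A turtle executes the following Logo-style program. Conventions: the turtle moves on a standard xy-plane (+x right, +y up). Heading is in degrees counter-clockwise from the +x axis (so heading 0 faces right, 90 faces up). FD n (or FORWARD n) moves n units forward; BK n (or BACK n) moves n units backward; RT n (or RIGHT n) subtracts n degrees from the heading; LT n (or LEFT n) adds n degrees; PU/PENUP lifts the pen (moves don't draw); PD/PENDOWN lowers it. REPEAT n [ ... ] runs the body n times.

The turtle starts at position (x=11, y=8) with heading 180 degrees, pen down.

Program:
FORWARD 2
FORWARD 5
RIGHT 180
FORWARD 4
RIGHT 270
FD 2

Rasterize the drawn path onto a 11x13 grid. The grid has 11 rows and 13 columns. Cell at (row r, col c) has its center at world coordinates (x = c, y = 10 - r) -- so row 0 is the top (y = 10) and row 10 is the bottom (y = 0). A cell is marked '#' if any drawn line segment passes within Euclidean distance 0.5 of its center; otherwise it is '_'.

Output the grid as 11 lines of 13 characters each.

Segment 0: (11,8) -> (9,8)
Segment 1: (9,8) -> (4,8)
Segment 2: (4,8) -> (8,8)
Segment 3: (8,8) -> (8,10)

Answer: ________#____
________#____
____########_
_____________
_____________
_____________
_____________
_____________
_____________
_____________
_____________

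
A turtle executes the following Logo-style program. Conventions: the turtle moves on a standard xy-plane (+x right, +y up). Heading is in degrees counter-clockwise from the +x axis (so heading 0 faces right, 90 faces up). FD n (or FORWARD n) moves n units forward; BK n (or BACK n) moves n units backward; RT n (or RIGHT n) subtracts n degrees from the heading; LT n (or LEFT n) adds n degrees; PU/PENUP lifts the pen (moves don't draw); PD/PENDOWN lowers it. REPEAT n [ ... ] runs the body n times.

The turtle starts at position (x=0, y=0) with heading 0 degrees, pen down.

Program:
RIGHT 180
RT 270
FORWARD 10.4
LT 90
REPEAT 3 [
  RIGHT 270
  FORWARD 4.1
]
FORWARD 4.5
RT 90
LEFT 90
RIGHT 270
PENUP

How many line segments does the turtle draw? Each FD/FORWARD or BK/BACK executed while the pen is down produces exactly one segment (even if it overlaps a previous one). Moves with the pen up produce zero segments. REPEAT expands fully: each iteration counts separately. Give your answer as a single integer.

Answer: 5

Derivation:
Executing turtle program step by step:
Start: pos=(0,0), heading=0, pen down
RT 180: heading 0 -> 180
RT 270: heading 180 -> 270
FD 10.4: (0,0) -> (0,-10.4) [heading=270, draw]
LT 90: heading 270 -> 0
REPEAT 3 [
  -- iteration 1/3 --
  RT 270: heading 0 -> 90
  FD 4.1: (0,-10.4) -> (0,-6.3) [heading=90, draw]
  -- iteration 2/3 --
  RT 270: heading 90 -> 180
  FD 4.1: (0,-6.3) -> (-4.1,-6.3) [heading=180, draw]
  -- iteration 3/3 --
  RT 270: heading 180 -> 270
  FD 4.1: (-4.1,-6.3) -> (-4.1,-10.4) [heading=270, draw]
]
FD 4.5: (-4.1,-10.4) -> (-4.1,-14.9) [heading=270, draw]
RT 90: heading 270 -> 180
LT 90: heading 180 -> 270
RT 270: heading 270 -> 0
PU: pen up
Final: pos=(-4.1,-14.9), heading=0, 5 segment(s) drawn
Segments drawn: 5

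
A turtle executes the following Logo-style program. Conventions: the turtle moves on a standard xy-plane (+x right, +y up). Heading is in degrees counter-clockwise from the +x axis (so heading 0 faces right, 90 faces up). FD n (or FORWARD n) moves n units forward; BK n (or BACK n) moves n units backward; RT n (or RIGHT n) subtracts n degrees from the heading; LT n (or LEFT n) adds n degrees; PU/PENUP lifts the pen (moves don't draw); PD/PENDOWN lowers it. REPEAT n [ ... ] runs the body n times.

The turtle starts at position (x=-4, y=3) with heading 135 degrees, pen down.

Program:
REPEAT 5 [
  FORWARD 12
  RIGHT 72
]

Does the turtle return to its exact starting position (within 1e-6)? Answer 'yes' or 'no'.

Answer: yes

Derivation:
Executing turtle program step by step:
Start: pos=(-4,3), heading=135, pen down
REPEAT 5 [
  -- iteration 1/5 --
  FD 12: (-4,3) -> (-12.485,11.485) [heading=135, draw]
  RT 72: heading 135 -> 63
  -- iteration 2/5 --
  FD 12: (-12.485,11.485) -> (-7.037,22.177) [heading=63, draw]
  RT 72: heading 63 -> 351
  -- iteration 3/5 --
  FD 12: (-7.037,22.177) -> (4.815,20.3) [heading=351, draw]
  RT 72: heading 351 -> 279
  -- iteration 4/5 --
  FD 12: (4.815,20.3) -> (6.692,8.448) [heading=279, draw]
  RT 72: heading 279 -> 207
  -- iteration 5/5 --
  FD 12: (6.692,8.448) -> (-4,3) [heading=207, draw]
  RT 72: heading 207 -> 135
]
Final: pos=(-4,3), heading=135, 5 segment(s) drawn

Start position: (-4, 3)
Final position: (-4, 3)
Distance = 0; < 1e-6 -> CLOSED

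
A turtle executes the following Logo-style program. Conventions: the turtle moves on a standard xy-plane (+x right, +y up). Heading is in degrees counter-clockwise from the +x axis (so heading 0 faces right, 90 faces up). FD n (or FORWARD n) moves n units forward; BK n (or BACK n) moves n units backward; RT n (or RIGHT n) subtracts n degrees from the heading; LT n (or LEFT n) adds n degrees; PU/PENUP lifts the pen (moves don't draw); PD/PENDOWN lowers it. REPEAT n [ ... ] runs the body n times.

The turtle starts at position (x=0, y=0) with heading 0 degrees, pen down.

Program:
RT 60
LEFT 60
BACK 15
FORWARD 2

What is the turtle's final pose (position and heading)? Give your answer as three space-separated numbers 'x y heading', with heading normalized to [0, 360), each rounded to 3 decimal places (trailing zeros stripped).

Answer: -13 0 0

Derivation:
Executing turtle program step by step:
Start: pos=(0,0), heading=0, pen down
RT 60: heading 0 -> 300
LT 60: heading 300 -> 0
BK 15: (0,0) -> (-15,0) [heading=0, draw]
FD 2: (-15,0) -> (-13,0) [heading=0, draw]
Final: pos=(-13,0), heading=0, 2 segment(s) drawn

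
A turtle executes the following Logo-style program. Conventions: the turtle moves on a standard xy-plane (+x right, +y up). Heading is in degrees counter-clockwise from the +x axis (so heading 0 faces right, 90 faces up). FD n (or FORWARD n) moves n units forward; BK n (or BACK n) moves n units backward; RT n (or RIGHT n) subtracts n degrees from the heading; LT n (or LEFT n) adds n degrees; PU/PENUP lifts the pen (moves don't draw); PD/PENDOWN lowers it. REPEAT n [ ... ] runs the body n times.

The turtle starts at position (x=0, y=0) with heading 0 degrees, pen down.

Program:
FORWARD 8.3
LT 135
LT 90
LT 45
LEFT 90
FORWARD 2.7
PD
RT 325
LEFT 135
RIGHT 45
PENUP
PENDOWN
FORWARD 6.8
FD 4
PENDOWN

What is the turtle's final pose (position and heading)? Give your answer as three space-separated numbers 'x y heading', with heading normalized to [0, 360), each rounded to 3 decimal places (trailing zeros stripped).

Executing turtle program step by step:
Start: pos=(0,0), heading=0, pen down
FD 8.3: (0,0) -> (8.3,0) [heading=0, draw]
LT 135: heading 0 -> 135
LT 90: heading 135 -> 225
LT 45: heading 225 -> 270
LT 90: heading 270 -> 0
FD 2.7: (8.3,0) -> (11,0) [heading=0, draw]
PD: pen down
RT 325: heading 0 -> 35
LT 135: heading 35 -> 170
RT 45: heading 170 -> 125
PU: pen up
PD: pen down
FD 6.8: (11,0) -> (7.1,5.57) [heading=125, draw]
FD 4: (7.1,5.57) -> (4.805,8.847) [heading=125, draw]
PD: pen down
Final: pos=(4.805,8.847), heading=125, 4 segment(s) drawn

Answer: 4.805 8.847 125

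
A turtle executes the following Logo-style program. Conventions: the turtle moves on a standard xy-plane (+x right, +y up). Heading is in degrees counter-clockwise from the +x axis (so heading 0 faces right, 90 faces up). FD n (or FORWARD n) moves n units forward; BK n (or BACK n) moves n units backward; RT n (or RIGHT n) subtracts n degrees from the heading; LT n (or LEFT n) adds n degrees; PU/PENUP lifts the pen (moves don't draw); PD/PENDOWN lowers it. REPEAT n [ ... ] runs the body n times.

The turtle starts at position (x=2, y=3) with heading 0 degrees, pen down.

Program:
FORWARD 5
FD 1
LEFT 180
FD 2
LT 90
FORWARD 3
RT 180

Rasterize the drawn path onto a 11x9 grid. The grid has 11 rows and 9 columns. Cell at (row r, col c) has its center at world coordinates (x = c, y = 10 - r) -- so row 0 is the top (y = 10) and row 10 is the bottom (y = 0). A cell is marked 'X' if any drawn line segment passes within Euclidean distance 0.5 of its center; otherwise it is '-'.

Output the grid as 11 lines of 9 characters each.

Answer: ---------
---------
---------
---------
---------
---------
---------
--XXXXXXX
------X--
------X--
------X--

Derivation:
Segment 0: (2,3) -> (7,3)
Segment 1: (7,3) -> (8,3)
Segment 2: (8,3) -> (6,3)
Segment 3: (6,3) -> (6,0)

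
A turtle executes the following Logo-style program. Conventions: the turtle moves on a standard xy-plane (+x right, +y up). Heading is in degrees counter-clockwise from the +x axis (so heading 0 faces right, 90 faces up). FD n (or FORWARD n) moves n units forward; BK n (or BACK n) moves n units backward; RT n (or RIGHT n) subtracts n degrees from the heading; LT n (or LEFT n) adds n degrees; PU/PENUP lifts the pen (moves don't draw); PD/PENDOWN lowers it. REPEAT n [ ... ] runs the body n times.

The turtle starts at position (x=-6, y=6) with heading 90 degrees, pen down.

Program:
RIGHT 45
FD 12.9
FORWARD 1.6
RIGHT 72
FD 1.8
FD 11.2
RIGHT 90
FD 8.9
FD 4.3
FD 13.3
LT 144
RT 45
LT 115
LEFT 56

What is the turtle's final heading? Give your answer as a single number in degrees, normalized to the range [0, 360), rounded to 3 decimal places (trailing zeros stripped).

Executing turtle program step by step:
Start: pos=(-6,6), heading=90, pen down
RT 45: heading 90 -> 45
FD 12.9: (-6,6) -> (3.122,15.122) [heading=45, draw]
FD 1.6: (3.122,15.122) -> (4.253,16.253) [heading=45, draw]
RT 72: heading 45 -> 333
FD 1.8: (4.253,16.253) -> (5.857,15.436) [heading=333, draw]
FD 11.2: (5.857,15.436) -> (15.836,10.351) [heading=333, draw]
RT 90: heading 333 -> 243
FD 8.9: (15.836,10.351) -> (11.796,2.421) [heading=243, draw]
FD 4.3: (11.796,2.421) -> (9.843,-1.41) [heading=243, draw]
FD 13.3: (9.843,-1.41) -> (3.805,-13.261) [heading=243, draw]
LT 144: heading 243 -> 27
RT 45: heading 27 -> 342
LT 115: heading 342 -> 97
LT 56: heading 97 -> 153
Final: pos=(3.805,-13.261), heading=153, 7 segment(s) drawn

Answer: 153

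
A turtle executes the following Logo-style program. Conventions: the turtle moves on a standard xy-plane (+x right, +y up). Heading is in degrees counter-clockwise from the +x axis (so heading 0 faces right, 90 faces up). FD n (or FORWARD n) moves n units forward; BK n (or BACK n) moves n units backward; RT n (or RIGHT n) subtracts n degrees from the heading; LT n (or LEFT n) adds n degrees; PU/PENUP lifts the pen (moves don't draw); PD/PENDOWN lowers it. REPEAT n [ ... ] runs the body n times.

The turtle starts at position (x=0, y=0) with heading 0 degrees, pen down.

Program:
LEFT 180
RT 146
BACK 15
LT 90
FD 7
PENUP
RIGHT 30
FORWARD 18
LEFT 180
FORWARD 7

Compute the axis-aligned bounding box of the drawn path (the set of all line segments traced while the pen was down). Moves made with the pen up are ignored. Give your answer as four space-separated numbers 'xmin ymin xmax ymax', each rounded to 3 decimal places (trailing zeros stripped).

Executing turtle program step by step:
Start: pos=(0,0), heading=0, pen down
LT 180: heading 0 -> 180
RT 146: heading 180 -> 34
BK 15: (0,0) -> (-12.436,-8.388) [heading=34, draw]
LT 90: heading 34 -> 124
FD 7: (-12.436,-8.388) -> (-16.35,-2.585) [heading=124, draw]
PU: pen up
RT 30: heading 124 -> 94
FD 18: (-16.35,-2.585) -> (-17.606,15.372) [heading=94, move]
LT 180: heading 94 -> 274
FD 7: (-17.606,15.372) -> (-17.117,8.389) [heading=274, move]
Final: pos=(-17.117,8.389), heading=274, 2 segment(s) drawn

Segment endpoints: x in {-16.35, -12.436, 0}, y in {-8.388, -2.585, 0}
xmin=-16.35, ymin=-8.388, xmax=0, ymax=0

Answer: -16.35 -8.388 0 0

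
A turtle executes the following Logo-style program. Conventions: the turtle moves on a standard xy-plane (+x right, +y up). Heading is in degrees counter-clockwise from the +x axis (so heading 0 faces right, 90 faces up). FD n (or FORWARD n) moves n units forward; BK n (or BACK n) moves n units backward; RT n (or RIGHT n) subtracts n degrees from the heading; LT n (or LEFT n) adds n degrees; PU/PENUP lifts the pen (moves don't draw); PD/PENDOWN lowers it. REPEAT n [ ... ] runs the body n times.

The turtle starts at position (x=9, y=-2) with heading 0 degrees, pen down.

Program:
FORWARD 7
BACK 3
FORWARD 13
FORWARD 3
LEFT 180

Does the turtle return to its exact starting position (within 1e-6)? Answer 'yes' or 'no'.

Executing turtle program step by step:
Start: pos=(9,-2), heading=0, pen down
FD 7: (9,-2) -> (16,-2) [heading=0, draw]
BK 3: (16,-2) -> (13,-2) [heading=0, draw]
FD 13: (13,-2) -> (26,-2) [heading=0, draw]
FD 3: (26,-2) -> (29,-2) [heading=0, draw]
LT 180: heading 0 -> 180
Final: pos=(29,-2), heading=180, 4 segment(s) drawn

Start position: (9, -2)
Final position: (29, -2)
Distance = 20; >= 1e-6 -> NOT closed

Answer: no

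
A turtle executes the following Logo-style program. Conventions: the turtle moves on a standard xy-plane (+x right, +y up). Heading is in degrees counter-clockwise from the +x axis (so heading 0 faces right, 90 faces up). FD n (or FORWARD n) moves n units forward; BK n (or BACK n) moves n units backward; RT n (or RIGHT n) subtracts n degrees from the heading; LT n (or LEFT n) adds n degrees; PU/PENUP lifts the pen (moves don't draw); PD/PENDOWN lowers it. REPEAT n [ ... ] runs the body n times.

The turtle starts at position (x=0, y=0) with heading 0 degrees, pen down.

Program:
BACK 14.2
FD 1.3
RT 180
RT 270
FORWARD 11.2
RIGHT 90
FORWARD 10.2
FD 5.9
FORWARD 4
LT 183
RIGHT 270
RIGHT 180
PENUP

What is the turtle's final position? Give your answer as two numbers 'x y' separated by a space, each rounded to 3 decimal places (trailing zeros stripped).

Executing turtle program step by step:
Start: pos=(0,0), heading=0, pen down
BK 14.2: (0,0) -> (-14.2,0) [heading=0, draw]
FD 1.3: (-14.2,0) -> (-12.9,0) [heading=0, draw]
RT 180: heading 0 -> 180
RT 270: heading 180 -> 270
FD 11.2: (-12.9,0) -> (-12.9,-11.2) [heading=270, draw]
RT 90: heading 270 -> 180
FD 10.2: (-12.9,-11.2) -> (-23.1,-11.2) [heading=180, draw]
FD 5.9: (-23.1,-11.2) -> (-29,-11.2) [heading=180, draw]
FD 4: (-29,-11.2) -> (-33,-11.2) [heading=180, draw]
LT 183: heading 180 -> 3
RT 270: heading 3 -> 93
RT 180: heading 93 -> 273
PU: pen up
Final: pos=(-33,-11.2), heading=273, 6 segment(s) drawn

Answer: -33 -11.2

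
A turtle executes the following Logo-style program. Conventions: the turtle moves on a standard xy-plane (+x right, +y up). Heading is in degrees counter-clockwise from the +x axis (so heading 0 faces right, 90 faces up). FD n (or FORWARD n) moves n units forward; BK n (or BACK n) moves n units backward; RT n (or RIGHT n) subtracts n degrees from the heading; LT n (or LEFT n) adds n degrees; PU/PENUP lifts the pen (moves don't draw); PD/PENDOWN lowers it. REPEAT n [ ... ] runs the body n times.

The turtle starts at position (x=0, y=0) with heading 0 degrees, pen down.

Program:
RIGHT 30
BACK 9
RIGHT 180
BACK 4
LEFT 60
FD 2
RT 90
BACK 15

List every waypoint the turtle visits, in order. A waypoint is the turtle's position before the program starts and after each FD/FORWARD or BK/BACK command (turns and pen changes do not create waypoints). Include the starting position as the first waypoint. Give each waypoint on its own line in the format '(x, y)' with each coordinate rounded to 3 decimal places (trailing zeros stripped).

Executing turtle program step by step:
Start: pos=(0,0), heading=0, pen down
RT 30: heading 0 -> 330
BK 9: (0,0) -> (-7.794,4.5) [heading=330, draw]
RT 180: heading 330 -> 150
BK 4: (-7.794,4.5) -> (-4.33,2.5) [heading=150, draw]
LT 60: heading 150 -> 210
FD 2: (-4.33,2.5) -> (-6.062,1.5) [heading=210, draw]
RT 90: heading 210 -> 120
BK 15: (-6.062,1.5) -> (1.438,-11.49) [heading=120, draw]
Final: pos=(1.438,-11.49), heading=120, 4 segment(s) drawn
Waypoints (5 total):
(0, 0)
(-7.794, 4.5)
(-4.33, 2.5)
(-6.062, 1.5)
(1.438, -11.49)

Answer: (0, 0)
(-7.794, 4.5)
(-4.33, 2.5)
(-6.062, 1.5)
(1.438, -11.49)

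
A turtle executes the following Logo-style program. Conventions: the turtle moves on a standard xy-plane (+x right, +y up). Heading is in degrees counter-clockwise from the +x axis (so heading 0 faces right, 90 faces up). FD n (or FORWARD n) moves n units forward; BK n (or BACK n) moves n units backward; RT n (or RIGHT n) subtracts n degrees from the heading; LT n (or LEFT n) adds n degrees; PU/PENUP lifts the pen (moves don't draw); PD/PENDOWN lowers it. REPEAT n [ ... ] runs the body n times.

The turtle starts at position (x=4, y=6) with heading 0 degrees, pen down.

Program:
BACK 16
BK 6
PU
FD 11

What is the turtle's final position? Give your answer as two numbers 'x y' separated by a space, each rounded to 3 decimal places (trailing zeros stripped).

Answer: -7 6

Derivation:
Executing turtle program step by step:
Start: pos=(4,6), heading=0, pen down
BK 16: (4,6) -> (-12,6) [heading=0, draw]
BK 6: (-12,6) -> (-18,6) [heading=0, draw]
PU: pen up
FD 11: (-18,6) -> (-7,6) [heading=0, move]
Final: pos=(-7,6), heading=0, 2 segment(s) drawn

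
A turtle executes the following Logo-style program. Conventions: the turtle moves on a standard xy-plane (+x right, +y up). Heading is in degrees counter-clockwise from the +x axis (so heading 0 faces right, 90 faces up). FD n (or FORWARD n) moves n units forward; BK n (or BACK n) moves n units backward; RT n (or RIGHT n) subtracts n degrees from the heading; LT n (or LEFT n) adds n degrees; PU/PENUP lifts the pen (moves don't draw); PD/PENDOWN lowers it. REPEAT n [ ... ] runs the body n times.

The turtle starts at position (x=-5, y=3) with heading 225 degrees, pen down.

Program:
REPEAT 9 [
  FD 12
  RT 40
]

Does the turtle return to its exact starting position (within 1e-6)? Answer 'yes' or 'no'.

Executing turtle program step by step:
Start: pos=(-5,3), heading=225, pen down
REPEAT 9 [
  -- iteration 1/9 --
  FD 12: (-5,3) -> (-13.485,-5.485) [heading=225, draw]
  RT 40: heading 225 -> 185
  -- iteration 2/9 --
  FD 12: (-13.485,-5.485) -> (-25.44,-6.531) [heading=185, draw]
  RT 40: heading 185 -> 145
  -- iteration 3/9 --
  FD 12: (-25.44,-6.531) -> (-35.269,0.352) [heading=145, draw]
  RT 40: heading 145 -> 105
  -- iteration 4/9 --
  FD 12: (-35.269,0.352) -> (-38.375,11.943) [heading=105, draw]
  RT 40: heading 105 -> 65
  -- iteration 5/9 --
  FD 12: (-38.375,11.943) -> (-33.304,22.819) [heading=65, draw]
  RT 40: heading 65 -> 25
  -- iteration 6/9 --
  FD 12: (-33.304,22.819) -> (-22.428,27.89) [heading=25, draw]
  RT 40: heading 25 -> 345
  -- iteration 7/9 --
  FD 12: (-22.428,27.89) -> (-10.837,24.784) [heading=345, draw]
  RT 40: heading 345 -> 305
  -- iteration 8/9 --
  FD 12: (-10.837,24.784) -> (-3.954,14.954) [heading=305, draw]
  RT 40: heading 305 -> 265
  -- iteration 9/9 --
  FD 12: (-3.954,14.954) -> (-5,3) [heading=265, draw]
  RT 40: heading 265 -> 225
]
Final: pos=(-5,3), heading=225, 9 segment(s) drawn

Start position: (-5, 3)
Final position: (-5, 3)
Distance = 0; < 1e-6 -> CLOSED

Answer: yes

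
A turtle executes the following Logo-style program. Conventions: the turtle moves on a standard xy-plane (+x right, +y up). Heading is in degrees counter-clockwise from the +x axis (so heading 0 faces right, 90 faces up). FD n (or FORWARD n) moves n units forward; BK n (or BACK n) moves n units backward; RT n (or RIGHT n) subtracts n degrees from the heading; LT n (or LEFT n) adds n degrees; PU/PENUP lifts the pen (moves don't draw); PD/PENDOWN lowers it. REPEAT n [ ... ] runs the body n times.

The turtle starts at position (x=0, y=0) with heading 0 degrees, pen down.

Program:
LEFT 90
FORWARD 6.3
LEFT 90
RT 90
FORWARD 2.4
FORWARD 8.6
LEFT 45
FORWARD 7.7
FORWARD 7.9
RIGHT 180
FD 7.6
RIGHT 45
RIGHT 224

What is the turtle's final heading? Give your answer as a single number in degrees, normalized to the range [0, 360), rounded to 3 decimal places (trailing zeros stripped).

Executing turtle program step by step:
Start: pos=(0,0), heading=0, pen down
LT 90: heading 0 -> 90
FD 6.3: (0,0) -> (0,6.3) [heading=90, draw]
LT 90: heading 90 -> 180
RT 90: heading 180 -> 90
FD 2.4: (0,6.3) -> (0,8.7) [heading=90, draw]
FD 8.6: (0,8.7) -> (0,17.3) [heading=90, draw]
LT 45: heading 90 -> 135
FD 7.7: (0,17.3) -> (-5.445,22.745) [heading=135, draw]
FD 7.9: (-5.445,22.745) -> (-11.031,28.331) [heading=135, draw]
RT 180: heading 135 -> 315
FD 7.6: (-11.031,28.331) -> (-5.657,22.957) [heading=315, draw]
RT 45: heading 315 -> 270
RT 224: heading 270 -> 46
Final: pos=(-5.657,22.957), heading=46, 6 segment(s) drawn

Answer: 46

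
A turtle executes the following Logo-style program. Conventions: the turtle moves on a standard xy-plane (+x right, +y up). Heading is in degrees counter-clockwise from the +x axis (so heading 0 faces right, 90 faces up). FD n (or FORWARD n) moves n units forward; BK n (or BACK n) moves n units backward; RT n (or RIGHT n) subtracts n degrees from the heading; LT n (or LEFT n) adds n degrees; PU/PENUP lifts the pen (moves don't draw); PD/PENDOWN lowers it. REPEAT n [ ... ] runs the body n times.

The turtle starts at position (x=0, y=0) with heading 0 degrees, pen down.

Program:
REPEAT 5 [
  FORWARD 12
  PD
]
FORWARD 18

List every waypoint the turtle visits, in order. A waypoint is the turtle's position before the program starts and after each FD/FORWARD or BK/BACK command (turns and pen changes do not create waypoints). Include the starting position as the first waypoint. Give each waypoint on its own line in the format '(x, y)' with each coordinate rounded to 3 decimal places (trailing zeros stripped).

Executing turtle program step by step:
Start: pos=(0,0), heading=0, pen down
REPEAT 5 [
  -- iteration 1/5 --
  FD 12: (0,0) -> (12,0) [heading=0, draw]
  PD: pen down
  -- iteration 2/5 --
  FD 12: (12,0) -> (24,0) [heading=0, draw]
  PD: pen down
  -- iteration 3/5 --
  FD 12: (24,0) -> (36,0) [heading=0, draw]
  PD: pen down
  -- iteration 4/5 --
  FD 12: (36,0) -> (48,0) [heading=0, draw]
  PD: pen down
  -- iteration 5/5 --
  FD 12: (48,0) -> (60,0) [heading=0, draw]
  PD: pen down
]
FD 18: (60,0) -> (78,0) [heading=0, draw]
Final: pos=(78,0), heading=0, 6 segment(s) drawn
Waypoints (7 total):
(0, 0)
(12, 0)
(24, 0)
(36, 0)
(48, 0)
(60, 0)
(78, 0)

Answer: (0, 0)
(12, 0)
(24, 0)
(36, 0)
(48, 0)
(60, 0)
(78, 0)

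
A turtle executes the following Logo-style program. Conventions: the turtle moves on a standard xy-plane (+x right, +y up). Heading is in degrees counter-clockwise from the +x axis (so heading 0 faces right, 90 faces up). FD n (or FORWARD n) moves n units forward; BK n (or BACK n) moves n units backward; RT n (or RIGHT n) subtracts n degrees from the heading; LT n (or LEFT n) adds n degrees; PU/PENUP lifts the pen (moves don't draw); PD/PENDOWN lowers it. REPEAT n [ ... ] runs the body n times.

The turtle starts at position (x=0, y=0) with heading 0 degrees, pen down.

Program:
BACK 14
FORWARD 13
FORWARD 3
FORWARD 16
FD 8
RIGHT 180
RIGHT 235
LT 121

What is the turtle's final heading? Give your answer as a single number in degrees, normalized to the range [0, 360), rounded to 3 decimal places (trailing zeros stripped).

Executing turtle program step by step:
Start: pos=(0,0), heading=0, pen down
BK 14: (0,0) -> (-14,0) [heading=0, draw]
FD 13: (-14,0) -> (-1,0) [heading=0, draw]
FD 3: (-1,0) -> (2,0) [heading=0, draw]
FD 16: (2,0) -> (18,0) [heading=0, draw]
FD 8: (18,0) -> (26,0) [heading=0, draw]
RT 180: heading 0 -> 180
RT 235: heading 180 -> 305
LT 121: heading 305 -> 66
Final: pos=(26,0), heading=66, 5 segment(s) drawn

Answer: 66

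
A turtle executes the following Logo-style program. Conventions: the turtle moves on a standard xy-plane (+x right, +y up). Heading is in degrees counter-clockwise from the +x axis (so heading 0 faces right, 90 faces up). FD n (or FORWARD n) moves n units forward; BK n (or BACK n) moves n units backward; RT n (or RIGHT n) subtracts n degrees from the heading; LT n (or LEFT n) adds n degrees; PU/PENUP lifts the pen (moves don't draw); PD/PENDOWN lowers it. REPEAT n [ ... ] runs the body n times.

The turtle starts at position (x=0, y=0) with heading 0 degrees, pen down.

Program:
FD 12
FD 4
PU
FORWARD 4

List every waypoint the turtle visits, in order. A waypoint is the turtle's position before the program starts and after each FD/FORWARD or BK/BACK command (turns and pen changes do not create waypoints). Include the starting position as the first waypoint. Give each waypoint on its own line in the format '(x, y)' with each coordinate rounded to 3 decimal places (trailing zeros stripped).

Answer: (0, 0)
(12, 0)
(16, 0)
(20, 0)

Derivation:
Executing turtle program step by step:
Start: pos=(0,0), heading=0, pen down
FD 12: (0,0) -> (12,0) [heading=0, draw]
FD 4: (12,0) -> (16,0) [heading=0, draw]
PU: pen up
FD 4: (16,0) -> (20,0) [heading=0, move]
Final: pos=(20,0), heading=0, 2 segment(s) drawn
Waypoints (4 total):
(0, 0)
(12, 0)
(16, 0)
(20, 0)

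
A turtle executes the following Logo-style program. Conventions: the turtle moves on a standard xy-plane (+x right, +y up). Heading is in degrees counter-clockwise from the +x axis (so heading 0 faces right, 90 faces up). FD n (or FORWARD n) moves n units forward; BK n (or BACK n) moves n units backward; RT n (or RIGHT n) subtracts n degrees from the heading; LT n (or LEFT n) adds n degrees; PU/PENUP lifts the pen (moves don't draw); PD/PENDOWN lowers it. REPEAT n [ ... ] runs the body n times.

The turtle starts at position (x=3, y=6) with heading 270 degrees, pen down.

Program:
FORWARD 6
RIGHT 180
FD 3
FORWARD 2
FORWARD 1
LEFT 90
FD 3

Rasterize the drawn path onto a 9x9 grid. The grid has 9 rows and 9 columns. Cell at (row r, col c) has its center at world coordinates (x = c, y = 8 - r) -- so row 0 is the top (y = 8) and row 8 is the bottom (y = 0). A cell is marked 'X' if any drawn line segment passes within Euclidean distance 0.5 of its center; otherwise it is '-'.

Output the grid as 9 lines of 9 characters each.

Segment 0: (3,6) -> (3,0)
Segment 1: (3,0) -> (3,3)
Segment 2: (3,3) -> (3,5)
Segment 3: (3,5) -> (3,6)
Segment 4: (3,6) -> (-0,6)

Answer: ---------
---------
XXXX-----
---X-----
---X-----
---X-----
---X-----
---X-----
---X-----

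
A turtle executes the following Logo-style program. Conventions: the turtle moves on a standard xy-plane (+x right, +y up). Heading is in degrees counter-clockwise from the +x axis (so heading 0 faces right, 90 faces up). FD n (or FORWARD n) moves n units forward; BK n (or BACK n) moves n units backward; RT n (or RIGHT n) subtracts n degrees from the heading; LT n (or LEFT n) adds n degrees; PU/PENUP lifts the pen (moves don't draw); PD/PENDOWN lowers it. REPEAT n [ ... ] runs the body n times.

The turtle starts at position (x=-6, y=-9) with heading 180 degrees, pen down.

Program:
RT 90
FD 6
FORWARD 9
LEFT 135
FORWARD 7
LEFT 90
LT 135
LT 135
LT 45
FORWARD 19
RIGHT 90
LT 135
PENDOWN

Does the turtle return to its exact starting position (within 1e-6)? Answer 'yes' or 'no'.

Executing turtle program step by step:
Start: pos=(-6,-9), heading=180, pen down
RT 90: heading 180 -> 90
FD 6: (-6,-9) -> (-6,-3) [heading=90, draw]
FD 9: (-6,-3) -> (-6,6) [heading=90, draw]
LT 135: heading 90 -> 225
FD 7: (-6,6) -> (-10.95,1.05) [heading=225, draw]
LT 90: heading 225 -> 315
LT 135: heading 315 -> 90
LT 135: heading 90 -> 225
LT 45: heading 225 -> 270
FD 19: (-10.95,1.05) -> (-10.95,-17.95) [heading=270, draw]
RT 90: heading 270 -> 180
LT 135: heading 180 -> 315
PD: pen down
Final: pos=(-10.95,-17.95), heading=315, 4 segment(s) drawn

Start position: (-6, -9)
Final position: (-10.95, -17.95)
Distance = 10.227; >= 1e-6 -> NOT closed

Answer: no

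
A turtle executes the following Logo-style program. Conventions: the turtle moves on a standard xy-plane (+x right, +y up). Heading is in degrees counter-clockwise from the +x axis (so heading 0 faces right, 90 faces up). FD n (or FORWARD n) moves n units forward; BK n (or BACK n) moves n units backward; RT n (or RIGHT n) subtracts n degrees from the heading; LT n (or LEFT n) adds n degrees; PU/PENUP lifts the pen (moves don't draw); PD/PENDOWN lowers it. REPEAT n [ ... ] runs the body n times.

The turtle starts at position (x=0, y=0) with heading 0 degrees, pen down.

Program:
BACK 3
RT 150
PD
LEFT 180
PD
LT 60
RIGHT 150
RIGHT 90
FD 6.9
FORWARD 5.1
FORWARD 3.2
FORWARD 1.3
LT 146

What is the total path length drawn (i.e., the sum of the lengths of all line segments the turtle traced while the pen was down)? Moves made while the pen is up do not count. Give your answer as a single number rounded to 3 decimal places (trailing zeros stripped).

Executing turtle program step by step:
Start: pos=(0,0), heading=0, pen down
BK 3: (0,0) -> (-3,0) [heading=0, draw]
RT 150: heading 0 -> 210
PD: pen down
LT 180: heading 210 -> 30
PD: pen down
LT 60: heading 30 -> 90
RT 150: heading 90 -> 300
RT 90: heading 300 -> 210
FD 6.9: (-3,0) -> (-8.976,-3.45) [heading=210, draw]
FD 5.1: (-8.976,-3.45) -> (-13.392,-6) [heading=210, draw]
FD 3.2: (-13.392,-6) -> (-16.164,-7.6) [heading=210, draw]
FD 1.3: (-16.164,-7.6) -> (-17.289,-8.25) [heading=210, draw]
LT 146: heading 210 -> 356
Final: pos=(-17.289,-8.25), heading=356, 5 segment(s) drawn

Segment lengths:
  seg 1: (0,0) -> (-3,0), length = 3
  seg 2: (-3,0) -> (-8.976,-3.45), length = 6.9
  seg 3: (-8.976,-3.45) -> (-13.392,-6), length = 5.1
  seg 4: (-13.392,-6) -> (-16.164,-7.6), length = 3.2
  seg 5: (-16.164,-7.6) -> (-17.289,-8.25), length = 1.3
Total = 19.5

Answer: 19.5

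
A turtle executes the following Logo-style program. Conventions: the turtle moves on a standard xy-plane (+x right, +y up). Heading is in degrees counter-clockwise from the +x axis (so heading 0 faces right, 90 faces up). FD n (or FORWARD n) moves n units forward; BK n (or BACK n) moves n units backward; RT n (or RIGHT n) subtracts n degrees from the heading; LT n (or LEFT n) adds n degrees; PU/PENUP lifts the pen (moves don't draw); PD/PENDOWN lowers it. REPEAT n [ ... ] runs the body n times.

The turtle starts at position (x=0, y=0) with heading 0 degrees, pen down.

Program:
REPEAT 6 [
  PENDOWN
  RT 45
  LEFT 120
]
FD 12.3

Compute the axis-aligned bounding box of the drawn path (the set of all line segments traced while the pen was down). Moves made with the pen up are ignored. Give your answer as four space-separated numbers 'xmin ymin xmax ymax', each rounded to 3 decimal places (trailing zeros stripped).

Executing turtle program step by step:
Start: pos=(0,0), heading=0, pen down
REPEAT 6 [
  -- iteration 1/6 --
  PD: pen down
  RT 45: heading 0 -> 315
  LT 120: heading 315 -> 75
  -- iteration 2/6 --
  PD: pen down
  RT 45: heading 75 -> 30
  LT 120: heading 30 -> 150
  -- iteration 3/6 --
  PD: pen down
  RT 45: heading 150 -> 105
  LT 120: heading 105 -> 225
  -- iteration 4/6 --
  PD: pen down
  RT 45: heading 225 -> 180
  LT 120: heading 180 -> 300
  -- iteration 5/6 --
  PD: pen down
  RT 45: heading 300 -> 255
  LT 120: heading 255 -> 15
  -- iteration 6/6 --
  PD: pen down
  RT 45: heading 15 -> 330
  LT 120: heading 330 -> 90
]
FD 12.3: (0,0) -> (0,12.3) [heading=90, draw]
Final: pos=(0,12.3), heading=90, 1 segment(s) drawn

Segment endpoints: x in {0, 0}, y in {0, 12.3}
xmin=0, ymin=0, xmax=0, ymax=12.3

Answer: 0 0 0 12.3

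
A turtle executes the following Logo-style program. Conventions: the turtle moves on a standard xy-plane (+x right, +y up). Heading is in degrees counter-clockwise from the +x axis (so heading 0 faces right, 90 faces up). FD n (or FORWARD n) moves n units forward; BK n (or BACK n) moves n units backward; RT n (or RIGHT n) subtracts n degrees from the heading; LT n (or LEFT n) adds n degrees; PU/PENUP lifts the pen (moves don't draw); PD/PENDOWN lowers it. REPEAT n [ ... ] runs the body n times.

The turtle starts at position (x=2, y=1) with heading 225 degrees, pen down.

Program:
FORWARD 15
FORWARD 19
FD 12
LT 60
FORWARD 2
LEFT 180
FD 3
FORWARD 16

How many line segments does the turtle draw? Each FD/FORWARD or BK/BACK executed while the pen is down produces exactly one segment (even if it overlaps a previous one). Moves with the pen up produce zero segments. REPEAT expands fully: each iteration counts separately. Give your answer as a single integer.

Executing turtle program step by step:
Start: pos=(2,1), heading=225, pen down
FD 15: (2,1) -> (-8.607,-9.607) [heading=225, draw]
FD 19: (-8.607,-9.607) -> (-22.042,-23.042) [heading=225, draw]
FD 12: (-22.042,-23.042) -> (-30.527,-31.527) [heading=225, draw]
LT 60: heading 225 -> 285
FD 2: (-30.527,-31.527) -> (-30.009,-33.459) [heading=285, draw]
LT 180: heading 285 -> 105
FD 3: (-30.009,-33.459) -> (-30.786,-30.561) [heading=105, draw]
FD 16: (-30.786,-30.561) -> (-34.927,-15.106) [heading=105, draw]
Final: pos=(-34.927,-15.106), heading=105, 6 segment(s) drawn
Segments drawn: 6

Answer: 6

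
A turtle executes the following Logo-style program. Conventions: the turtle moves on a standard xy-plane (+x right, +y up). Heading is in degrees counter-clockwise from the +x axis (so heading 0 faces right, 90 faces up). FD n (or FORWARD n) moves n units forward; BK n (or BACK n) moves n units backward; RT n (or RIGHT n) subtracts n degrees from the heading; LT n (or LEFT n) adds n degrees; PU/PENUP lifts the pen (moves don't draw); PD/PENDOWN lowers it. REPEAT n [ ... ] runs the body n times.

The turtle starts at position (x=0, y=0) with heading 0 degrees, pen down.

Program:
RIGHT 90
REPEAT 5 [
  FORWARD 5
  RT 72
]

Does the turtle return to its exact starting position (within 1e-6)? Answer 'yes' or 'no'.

Executing turtle program step by step:
Start: pos=(0,0), heading=0, pen down
RT 90: heading 0 -> 270
REPEAT 5 [
  -- iteration 1/5 --
  FD 5: (0,0) -> (0,-5) [heading=270, draw]
  RT 72: heading 270 -> 198
  -- iteration 2/5 --
  FD 5: (0,-5) -> (-4.755,-6.545) [heading=198, draw]
  RT 72: heading 198 -> 126
  -- iteration 3/5 --
  FD 5: (-4.755,-6.545) -> (-7.694,-2.5) [heading=126, draw]
  RT 72: heading 126 -> 54
  -- iteration 4/5 --
  FD 5: (-7.694,-2.5) -> (-4.755,1.545) [heading=54, draw]
  RT 72: heading 54 -> 342
  -- iteration 5/5 --
  FD 5: (-4.755,1.545) -> (0,0) [heading=342, draw]
  RT 72: heading 342 -> 270
]
Final: pos=(0,0), heading=270, 5 segment(s) drawn

Start position: (0, 0)
Final position: (0, 0)
Distance = 0; < 1e-6 -> CLOSED

Answer: yes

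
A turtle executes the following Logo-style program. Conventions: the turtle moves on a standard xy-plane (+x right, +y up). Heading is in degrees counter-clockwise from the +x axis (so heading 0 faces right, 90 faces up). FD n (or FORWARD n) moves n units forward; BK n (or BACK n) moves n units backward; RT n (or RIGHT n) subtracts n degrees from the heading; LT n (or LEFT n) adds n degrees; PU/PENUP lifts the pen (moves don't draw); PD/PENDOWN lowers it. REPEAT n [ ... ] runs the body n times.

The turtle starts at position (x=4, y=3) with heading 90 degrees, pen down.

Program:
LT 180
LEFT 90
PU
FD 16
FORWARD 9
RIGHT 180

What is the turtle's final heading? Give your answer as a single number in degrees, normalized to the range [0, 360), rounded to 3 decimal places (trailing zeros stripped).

Executing turtle program step by step:
Start: pos=(4,3), heading=90, pen down
LT 180: heading 90 -> 270
LT 90: heading 270 -> 0
PU: pen up
FD 16: (4,3) -> (20,3) [heading=0, move]
FD 9: (20,3) -> (29,3) [heading=0, move]
RT 180: heading 0 -> 180
Final: pos=(29,3), heading=180, 0 segment(s) drawn

Answer: 180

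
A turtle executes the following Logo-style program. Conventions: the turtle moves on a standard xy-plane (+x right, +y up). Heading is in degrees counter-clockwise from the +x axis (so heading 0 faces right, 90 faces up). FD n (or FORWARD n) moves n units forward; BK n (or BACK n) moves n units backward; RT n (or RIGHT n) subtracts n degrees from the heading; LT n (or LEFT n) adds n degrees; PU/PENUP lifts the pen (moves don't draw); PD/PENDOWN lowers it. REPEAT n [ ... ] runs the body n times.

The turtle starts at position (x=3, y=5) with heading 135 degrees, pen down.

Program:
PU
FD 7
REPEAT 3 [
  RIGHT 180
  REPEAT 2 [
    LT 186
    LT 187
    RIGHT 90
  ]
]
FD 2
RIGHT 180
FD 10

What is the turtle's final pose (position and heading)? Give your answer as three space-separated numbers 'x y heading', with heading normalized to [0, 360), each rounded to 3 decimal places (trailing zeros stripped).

Executing turtle program step by step:
Start: pos=(3,5), heading=135, pen down
PU: pen up
FD 7: (3,5) -> (-1.95,9.95) [heading=135, move]
REPEAT 3 [
  -- iteration 1/3 --
  RT 180: heading 135 -> 315
  REPEAT 2 [
    -- iteration 1/2 --
    LT 186: heading 315 -> 141
    LT 187: heading 141 -> 328
    RT 90: heading 328 -> 238
    -- iteration 2/2 --
    LT 186: heading 238 -> 64
    LT 187: heading 64 -> 251
    RT 90: heading 251 -> 161
  ]
  -- iteration 2/3 --
  RT 180: heading 161 -> 341
  REPEAT 2 [
    -- iteration 1/2 --
    LT 186: heading 341 -> 167
    LT 187: heading 167 -> 354
    RT 90: heading 354 -> 264
    -- iteration 2/2 --
    LT 186: heading 264 -> 90
    LT 187: heading 90 -> 277
    RT 90: heading 277 -> 187
  ]
  -- iteration 3/3 --
  RT 180: heading 187 -> 7
  REPEAT 2 [
    -- iteration 1/2 --
    LT 186: heading 7 -> 193
    LT 187: heading 193 -> 20
    RT 90: heading 20 -> 290
    -- iteration 2/2 --
    LT 186: heading 290 -> 116
    LT 187: heading 116 -> 303
    RT 90: heading 303 -> 213
  ]
]
FD 2: (-1.95,9.95) -> (-3.627,8.86) [heading=213, move]
RT 180: heading 213 -> 33
FD 10: (-3.627,8.86) -> (4.76,14.307) [heading=33, move]
Final: pos=(4.76,14.307), heading=33, 0 segment(s) drawn

Answer: 4.76 14.307 33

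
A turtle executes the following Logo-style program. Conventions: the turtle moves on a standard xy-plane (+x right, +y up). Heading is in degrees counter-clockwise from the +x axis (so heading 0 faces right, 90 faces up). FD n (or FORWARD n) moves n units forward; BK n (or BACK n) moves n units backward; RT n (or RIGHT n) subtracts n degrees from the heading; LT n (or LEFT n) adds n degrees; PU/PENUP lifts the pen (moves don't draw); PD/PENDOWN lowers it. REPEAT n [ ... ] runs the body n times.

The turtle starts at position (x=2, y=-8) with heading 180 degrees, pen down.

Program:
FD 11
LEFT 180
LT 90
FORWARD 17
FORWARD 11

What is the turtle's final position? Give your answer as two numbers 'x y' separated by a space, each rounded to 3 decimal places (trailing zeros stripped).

Executing turtle program step by step:
Start: pos=(2,-8), heading=180, pen down
FD 11: (2,-8) -> (-9,-8) [heading=180, draw]
LT 180: heading 180 -> 0
LT 90: heading 0 -> 90
FD 17: (-9,-8) -> (-9,9) [heading=90, draw]
FD 11: (-9,9) -> (-9,20) [heading=90, draw]
Final: pos=(-9,20), heading=90, 3 segment(s) drawn

Answer: -9 20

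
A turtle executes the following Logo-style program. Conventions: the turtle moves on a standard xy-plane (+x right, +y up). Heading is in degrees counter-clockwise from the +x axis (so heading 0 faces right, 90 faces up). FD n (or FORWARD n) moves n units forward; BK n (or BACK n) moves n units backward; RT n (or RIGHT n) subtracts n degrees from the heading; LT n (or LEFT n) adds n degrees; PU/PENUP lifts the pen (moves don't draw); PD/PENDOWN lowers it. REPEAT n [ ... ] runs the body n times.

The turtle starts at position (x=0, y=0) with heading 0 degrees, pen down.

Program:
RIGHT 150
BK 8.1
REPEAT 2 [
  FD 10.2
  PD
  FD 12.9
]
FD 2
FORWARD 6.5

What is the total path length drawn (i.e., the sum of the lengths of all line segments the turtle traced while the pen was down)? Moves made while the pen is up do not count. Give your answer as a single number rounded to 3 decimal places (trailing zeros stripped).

Executing turtle program step by step:
Start: pos=(0,0), heading=0, pen down
RT 150: heading 0 -> 210
BK 8.1: (0,0) -> (7.015,4.05) [heading=210, draw]
REPEAT 2 [
  -- iteration 1/2 --
  FD 10.2: (7.015,4.05) -> (-1.819,-1.05) [heading=210, draw]
  PD: pen down
  FD 12.9: (-1.819,-1.05) -> (-12.99,-7.5) [heading=210, draw]
  -- iteration 2/2 --
  FD 10.2: (-12.99,-7.5) -> (-21.824,-12.6) [heading=210, draw]
  PD: pen down
  FD 12.9: (-21.824,-12.6) -> (-32.996,-19.05) [heading=210, draw]
]
FD 2: (-32.996,-19.05) -> (-34.728,-20.05) [heading=210, draw]
FD 6.5: (-34.728,-20.05) -> (-40.357,-23.3) [heading=210, draw]
Final: pos=(-40.357,-23.3), heading=210, 7 segment(s) drawn

Segment lengths:
  seg 1: (0,0) -> (7.015,4.05), length = 8.1
  seg 2: (7.015,4.05) -> (-1.819,-1.05), length = 10.2
  seg 3: (-1.819,-1.05) -> (-12.99,-7.5), length = 12.9
  seg 4: (-12.99,-7.5) -> (-21.824,-12.6), length = 10.2
  seg 5: (-21.824,-12.6) -> (-32.996,-19.05), length = 12.9
  seg 6: (-32.996,-19.05) -> (-34.728,-20.05), length = 2
  seg 7: (-34.728,-20.05) -> (-40.357,-23.3), length = 6.5
Total = 62.8

Answer: 62.8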